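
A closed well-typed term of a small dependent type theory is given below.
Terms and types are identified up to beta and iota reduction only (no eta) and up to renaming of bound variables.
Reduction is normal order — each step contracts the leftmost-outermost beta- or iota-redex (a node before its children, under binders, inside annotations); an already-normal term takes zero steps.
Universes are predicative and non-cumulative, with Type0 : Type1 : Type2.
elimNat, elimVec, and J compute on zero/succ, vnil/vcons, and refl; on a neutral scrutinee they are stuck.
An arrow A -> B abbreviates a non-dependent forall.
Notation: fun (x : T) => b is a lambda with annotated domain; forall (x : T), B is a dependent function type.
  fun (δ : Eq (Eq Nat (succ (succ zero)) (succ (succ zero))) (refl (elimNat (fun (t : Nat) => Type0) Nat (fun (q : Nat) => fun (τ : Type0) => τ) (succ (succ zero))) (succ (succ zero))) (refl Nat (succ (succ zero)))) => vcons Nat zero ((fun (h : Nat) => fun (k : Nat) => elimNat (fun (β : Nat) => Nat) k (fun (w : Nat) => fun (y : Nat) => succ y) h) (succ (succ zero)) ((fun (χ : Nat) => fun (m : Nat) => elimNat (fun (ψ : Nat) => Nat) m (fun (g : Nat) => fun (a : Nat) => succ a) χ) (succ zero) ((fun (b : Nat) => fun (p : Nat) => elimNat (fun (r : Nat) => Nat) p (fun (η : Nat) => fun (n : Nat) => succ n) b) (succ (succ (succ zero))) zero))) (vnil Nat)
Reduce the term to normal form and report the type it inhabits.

normal form:
  fun (δ : Eq (Eq Nat (succ (succ zero)) (succ (succ zero))) (refl Nat (succ (succ zero))) (refl Nat (succ (succ zero)))) => vcons Nat zero (succ (succ (succ (succ (succ (succ zero)))))) (vnil Nat)
inferred type:
  Eq (Eq Nat (succ (succ zero)) (succ (succ zero))) (refl Nat (succ (succ zero))) (refl Nat (succ (succ zero))) -> Vec Nat (succ zero)


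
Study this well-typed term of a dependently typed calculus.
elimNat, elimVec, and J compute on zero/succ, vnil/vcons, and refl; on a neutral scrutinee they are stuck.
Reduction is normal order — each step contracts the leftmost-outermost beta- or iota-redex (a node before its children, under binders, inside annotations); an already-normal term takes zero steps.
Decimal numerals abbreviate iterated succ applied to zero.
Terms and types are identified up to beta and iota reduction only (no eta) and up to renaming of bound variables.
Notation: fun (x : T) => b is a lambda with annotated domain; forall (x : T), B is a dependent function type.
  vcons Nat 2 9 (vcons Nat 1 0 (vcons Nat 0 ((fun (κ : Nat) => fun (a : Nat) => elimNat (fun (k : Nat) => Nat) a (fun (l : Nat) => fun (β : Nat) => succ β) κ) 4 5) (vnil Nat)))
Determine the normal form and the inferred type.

reduced normal form:
  vcons Nat 2 9 (vcons Nat 1 0 (vcons Nat 0 9 (vnil Nat)))
the term's type:
  Vec Nat 3


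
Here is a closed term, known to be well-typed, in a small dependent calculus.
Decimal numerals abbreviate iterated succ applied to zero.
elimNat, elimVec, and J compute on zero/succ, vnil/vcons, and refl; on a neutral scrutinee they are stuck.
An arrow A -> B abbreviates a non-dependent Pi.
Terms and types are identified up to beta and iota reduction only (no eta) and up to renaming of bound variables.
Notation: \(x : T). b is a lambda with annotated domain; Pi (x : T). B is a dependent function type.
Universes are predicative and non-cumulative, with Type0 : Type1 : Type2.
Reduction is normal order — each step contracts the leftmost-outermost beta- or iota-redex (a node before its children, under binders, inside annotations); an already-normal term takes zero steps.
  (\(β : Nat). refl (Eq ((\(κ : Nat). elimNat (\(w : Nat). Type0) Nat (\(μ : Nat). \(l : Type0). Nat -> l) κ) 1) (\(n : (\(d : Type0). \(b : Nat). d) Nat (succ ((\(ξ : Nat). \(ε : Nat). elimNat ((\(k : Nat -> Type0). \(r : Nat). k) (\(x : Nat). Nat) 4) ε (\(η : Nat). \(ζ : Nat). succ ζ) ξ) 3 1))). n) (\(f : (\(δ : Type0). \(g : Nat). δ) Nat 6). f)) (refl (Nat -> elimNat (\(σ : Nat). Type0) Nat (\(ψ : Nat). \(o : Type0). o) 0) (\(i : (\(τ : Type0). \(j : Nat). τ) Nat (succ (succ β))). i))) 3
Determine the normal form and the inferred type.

reduced normal form:
  refl (Eq (Nat -> Nat) (\(β : Nat). β) (\(κ : Nat). κ)) (refl (Nat -> Nat) (\(w : Nat). w))
type:
  Eq (Eq (Nat -> Nat) (\(β : Nat). β) (\(κ : Nat). κ)) (refl (Nat -> Nat) (\(w : Nat). w)) (refl (Nat -> Nat) (\(μ : Nat). μ))
observation: reduction starts at a beta-redex, and 13 normal-order steps reach the normal form.


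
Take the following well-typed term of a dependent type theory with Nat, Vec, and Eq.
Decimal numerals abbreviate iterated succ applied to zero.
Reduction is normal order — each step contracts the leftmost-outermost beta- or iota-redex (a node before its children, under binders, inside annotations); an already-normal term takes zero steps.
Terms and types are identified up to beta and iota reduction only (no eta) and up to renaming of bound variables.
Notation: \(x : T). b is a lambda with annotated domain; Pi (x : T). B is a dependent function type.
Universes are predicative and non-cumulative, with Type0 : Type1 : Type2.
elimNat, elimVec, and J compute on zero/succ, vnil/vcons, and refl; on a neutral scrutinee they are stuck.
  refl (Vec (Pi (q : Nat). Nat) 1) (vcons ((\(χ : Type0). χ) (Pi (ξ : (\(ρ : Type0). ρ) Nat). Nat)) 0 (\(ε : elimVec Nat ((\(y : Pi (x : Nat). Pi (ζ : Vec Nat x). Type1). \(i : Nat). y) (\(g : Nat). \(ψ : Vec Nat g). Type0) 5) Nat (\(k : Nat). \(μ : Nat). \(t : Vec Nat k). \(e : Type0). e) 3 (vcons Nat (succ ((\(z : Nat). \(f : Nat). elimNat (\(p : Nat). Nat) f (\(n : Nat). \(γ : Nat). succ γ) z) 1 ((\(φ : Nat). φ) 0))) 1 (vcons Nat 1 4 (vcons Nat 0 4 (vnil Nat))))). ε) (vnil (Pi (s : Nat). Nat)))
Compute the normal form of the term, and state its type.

reduced normal form:
  refl (Vec (Pi (q : Nat). Nat) 1) (vcons (Pi (χ : Nat). Nat) 0 (\(ξ : Nat). ξ) (vnil (Pi (ρ : Nat). Nat)))
type:
  Eq (Vec (Pi (q : Nat). Nat) 1) (vcons (Pi (χ : Nat). Nat) 0 (\(ξ : Nat). ξ) (vnil (Pi (ρ : Nat). Nat))) (vcons (Pi (ε : Nat). Nat) 0 (\(y : Nat). y) (vnil (Pi (x : Nat). Nat)))
observation: the first redex contracted is a beta-redex; the normal form is reached in 18 normal-order steps.


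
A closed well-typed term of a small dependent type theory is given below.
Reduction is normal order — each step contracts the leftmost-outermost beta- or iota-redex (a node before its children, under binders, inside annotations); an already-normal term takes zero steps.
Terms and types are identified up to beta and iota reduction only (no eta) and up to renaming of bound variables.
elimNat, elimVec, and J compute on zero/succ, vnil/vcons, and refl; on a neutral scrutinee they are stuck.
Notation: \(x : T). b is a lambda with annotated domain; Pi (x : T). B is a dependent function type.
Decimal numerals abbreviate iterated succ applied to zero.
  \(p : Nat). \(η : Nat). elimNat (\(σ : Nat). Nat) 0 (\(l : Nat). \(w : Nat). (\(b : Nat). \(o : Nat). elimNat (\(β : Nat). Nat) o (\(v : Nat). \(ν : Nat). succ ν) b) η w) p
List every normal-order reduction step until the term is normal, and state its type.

normal-order reduction:
  \(p : Nat). \(η : Nat). elimNat (\(σ : Nat). Nat) 0 (\(l : Nat). \(w : Nat). (\(b : Nat). \(o : Nat). elimNat (\(β : Nat). Nat) o (\(v : Nat). \(ν : Nat). succ ν) b) η w) p
  ~> \(p : Nat). \(η : Nat). elimNat (\(σ : Nat). Nat) 0 (\(l : Nat). \(w : Nat). (\(b : Nat). elimNat (\(o : Nat). Nat) b (\(β : Nat). \(v : Nat). succ v) η) w) p
  ~> \(p : Nat). \(η : Nat). elimNat (\(σ : Nat). Nat) 0 (\(l : Nat). \(w : Nat). elimNat (\(b : Nat). Nat) w (\(o : Nat). \(β : Nat). succ β) η) p
the term's type:
  Pi (p : Nat). Pi (η : Nat). Nat


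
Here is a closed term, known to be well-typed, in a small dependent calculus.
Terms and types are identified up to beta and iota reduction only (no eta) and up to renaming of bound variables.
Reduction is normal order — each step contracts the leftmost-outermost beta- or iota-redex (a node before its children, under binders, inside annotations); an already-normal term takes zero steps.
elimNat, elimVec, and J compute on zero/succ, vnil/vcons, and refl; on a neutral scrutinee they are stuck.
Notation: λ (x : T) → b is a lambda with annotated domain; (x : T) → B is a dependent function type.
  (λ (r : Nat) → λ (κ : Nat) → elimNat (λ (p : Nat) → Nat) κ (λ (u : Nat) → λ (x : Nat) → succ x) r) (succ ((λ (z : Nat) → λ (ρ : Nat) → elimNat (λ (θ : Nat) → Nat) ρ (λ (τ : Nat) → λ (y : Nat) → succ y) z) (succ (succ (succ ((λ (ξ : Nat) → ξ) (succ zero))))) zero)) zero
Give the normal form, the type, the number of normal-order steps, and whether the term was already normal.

normal form:
  succ (succ (succ (succ (succ zero))))
inferred type:
  Nat
reduction steps (normal order): 34
started in normal form: no
first redex: a beta-redex


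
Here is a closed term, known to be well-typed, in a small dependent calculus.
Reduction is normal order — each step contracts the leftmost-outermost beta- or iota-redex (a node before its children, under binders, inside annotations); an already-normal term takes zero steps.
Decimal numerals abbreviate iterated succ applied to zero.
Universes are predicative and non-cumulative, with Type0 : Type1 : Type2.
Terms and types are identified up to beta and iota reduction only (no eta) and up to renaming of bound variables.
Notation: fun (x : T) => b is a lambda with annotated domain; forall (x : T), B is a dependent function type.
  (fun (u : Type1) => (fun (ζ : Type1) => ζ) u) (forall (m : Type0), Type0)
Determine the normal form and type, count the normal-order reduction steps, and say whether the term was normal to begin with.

reduced normal form:
  forall (u : Type0), Type0
inferred type:
  Type1
steps to reach normal form (normal order): 2
already normal: no
first redex: a beta-redex


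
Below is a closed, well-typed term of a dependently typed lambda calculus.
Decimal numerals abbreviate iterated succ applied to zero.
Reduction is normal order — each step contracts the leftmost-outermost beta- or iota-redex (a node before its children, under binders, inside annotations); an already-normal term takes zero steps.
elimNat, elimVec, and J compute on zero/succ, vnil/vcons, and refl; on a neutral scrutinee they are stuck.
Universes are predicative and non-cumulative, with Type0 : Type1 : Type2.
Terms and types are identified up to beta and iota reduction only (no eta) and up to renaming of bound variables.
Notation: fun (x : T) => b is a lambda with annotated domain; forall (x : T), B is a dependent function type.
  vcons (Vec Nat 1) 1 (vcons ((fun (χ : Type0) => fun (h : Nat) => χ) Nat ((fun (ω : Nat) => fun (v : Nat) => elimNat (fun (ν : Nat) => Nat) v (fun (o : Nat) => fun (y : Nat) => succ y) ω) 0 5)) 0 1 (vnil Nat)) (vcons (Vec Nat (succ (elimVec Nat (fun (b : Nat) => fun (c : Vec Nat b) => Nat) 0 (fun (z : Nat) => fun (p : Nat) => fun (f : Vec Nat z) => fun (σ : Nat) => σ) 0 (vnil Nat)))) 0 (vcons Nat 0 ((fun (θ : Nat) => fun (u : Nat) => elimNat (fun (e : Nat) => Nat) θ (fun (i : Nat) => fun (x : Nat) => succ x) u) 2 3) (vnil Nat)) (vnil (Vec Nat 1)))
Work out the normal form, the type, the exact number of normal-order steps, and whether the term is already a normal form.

resulting normal form:
  vcons (Vec Nat 1) 1 (vcons Nat 0 1 (vnil Nat)) (vcons (Vec Nat 1) 0 (vcons Nat 0 5 (vnil Nat)) (vnil (Vec Nat 1)))
type:
  Vec (Vec Nat 1) 2
normal-order step count: 15
started in normal form: no
first redex: a beta-redex


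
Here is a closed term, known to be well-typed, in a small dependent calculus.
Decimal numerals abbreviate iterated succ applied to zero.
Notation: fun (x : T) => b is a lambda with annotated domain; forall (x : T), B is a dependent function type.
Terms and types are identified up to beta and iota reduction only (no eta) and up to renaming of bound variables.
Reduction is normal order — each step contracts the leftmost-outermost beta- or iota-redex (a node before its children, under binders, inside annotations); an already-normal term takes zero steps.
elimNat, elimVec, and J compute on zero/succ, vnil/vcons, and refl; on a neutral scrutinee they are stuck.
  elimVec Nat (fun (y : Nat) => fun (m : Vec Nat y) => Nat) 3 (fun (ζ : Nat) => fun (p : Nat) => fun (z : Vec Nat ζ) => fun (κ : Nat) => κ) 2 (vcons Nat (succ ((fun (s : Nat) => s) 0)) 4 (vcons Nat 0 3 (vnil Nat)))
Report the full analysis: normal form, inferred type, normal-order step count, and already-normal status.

resulting normal form:
  3
the term's type:
  Nat
normal-order step count: 11
started in normal form: no
first redex: an elimVec iota-redex


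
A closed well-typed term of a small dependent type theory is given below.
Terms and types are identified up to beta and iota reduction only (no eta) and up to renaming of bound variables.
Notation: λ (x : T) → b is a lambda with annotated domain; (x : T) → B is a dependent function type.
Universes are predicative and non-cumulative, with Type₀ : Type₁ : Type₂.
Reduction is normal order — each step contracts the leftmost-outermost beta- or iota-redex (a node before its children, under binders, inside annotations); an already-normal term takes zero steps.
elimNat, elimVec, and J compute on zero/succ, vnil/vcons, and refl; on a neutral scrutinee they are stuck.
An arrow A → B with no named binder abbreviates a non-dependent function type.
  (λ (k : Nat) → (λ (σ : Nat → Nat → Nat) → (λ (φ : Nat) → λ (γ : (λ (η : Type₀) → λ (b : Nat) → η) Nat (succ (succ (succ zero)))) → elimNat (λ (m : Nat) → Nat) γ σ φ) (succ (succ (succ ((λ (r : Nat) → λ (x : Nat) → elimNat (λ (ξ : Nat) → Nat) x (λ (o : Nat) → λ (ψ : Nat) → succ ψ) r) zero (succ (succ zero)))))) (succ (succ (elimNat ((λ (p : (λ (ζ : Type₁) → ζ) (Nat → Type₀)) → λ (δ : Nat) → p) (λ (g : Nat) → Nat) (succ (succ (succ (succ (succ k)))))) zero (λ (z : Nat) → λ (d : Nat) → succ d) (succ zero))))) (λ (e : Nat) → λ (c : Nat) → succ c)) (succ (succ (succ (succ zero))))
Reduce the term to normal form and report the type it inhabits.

normal form:
  succ (succ (succ (succ (succ (succ (succ (succ zero)))))))
type:
  Nat


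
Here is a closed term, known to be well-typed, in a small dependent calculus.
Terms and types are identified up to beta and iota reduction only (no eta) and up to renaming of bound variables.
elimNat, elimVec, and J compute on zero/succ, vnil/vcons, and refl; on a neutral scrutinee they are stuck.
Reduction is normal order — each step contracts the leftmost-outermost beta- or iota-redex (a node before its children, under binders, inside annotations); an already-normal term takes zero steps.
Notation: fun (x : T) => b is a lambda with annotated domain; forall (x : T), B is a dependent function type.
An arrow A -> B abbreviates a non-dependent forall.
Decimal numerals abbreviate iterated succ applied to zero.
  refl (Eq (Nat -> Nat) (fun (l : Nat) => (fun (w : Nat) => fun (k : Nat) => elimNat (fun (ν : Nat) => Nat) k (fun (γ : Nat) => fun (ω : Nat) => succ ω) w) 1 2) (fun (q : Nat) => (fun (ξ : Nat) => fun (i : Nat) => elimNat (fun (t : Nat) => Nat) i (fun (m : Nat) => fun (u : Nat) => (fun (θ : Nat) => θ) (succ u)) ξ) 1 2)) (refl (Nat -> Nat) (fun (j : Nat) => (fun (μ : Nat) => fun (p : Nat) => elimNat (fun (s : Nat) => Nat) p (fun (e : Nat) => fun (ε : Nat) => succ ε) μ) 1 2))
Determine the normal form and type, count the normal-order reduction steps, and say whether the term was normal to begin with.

reduced normal form:
  refl (Eq (Nat -> Nat) (fun (l : Nat) => 3) (fun (w : Nat) => 3)) (refl (Nat -> Nat) (fun (k : Nat) => 3))
the term's type:
  Eq (Eq (Nat -> Nat) (fun (l : Nat) => 3) (fun (w : Nat) => 3)) (refl (Nat -> Nat) (fun (k : Nat) => 3)) (refl (Nat -> Nat) (fun (ν : Nat) => 3))
reduction steps (normal order): 19
started in normal form: no
first contracted redex: a beta-redex


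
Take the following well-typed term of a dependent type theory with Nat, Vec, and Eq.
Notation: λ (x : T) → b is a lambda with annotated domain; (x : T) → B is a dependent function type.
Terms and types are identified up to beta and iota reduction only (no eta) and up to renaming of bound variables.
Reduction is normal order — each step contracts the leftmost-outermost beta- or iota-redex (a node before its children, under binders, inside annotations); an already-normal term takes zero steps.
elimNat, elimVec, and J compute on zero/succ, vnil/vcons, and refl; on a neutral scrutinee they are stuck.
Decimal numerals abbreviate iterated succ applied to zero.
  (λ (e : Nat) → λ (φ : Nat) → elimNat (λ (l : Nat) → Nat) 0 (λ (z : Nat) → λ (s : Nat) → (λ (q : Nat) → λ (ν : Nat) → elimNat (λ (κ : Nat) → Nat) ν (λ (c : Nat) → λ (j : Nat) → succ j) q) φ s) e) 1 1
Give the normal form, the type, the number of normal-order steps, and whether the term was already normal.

resulting normal form:
  1
the term's type:
  Nat
reduction steps (normal order): 12
started in normal form: no
first redex: a beta-redex


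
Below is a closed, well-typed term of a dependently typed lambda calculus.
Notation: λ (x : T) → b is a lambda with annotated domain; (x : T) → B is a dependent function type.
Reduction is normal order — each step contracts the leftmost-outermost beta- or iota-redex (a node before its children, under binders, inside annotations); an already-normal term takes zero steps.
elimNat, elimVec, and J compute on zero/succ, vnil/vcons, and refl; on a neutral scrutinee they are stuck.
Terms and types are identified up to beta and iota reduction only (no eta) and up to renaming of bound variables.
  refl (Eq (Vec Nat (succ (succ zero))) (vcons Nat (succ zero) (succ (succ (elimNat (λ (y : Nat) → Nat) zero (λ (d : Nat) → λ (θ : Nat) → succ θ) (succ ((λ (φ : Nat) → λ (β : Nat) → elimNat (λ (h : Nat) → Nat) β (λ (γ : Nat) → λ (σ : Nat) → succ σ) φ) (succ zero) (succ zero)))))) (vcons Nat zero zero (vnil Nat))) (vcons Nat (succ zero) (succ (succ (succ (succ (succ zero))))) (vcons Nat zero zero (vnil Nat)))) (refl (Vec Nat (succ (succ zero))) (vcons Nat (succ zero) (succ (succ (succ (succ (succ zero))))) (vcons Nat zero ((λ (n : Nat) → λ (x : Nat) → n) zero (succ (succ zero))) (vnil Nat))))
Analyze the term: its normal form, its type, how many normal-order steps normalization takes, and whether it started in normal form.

normal form:
  refl (Eq (Vec Nat (succ (succ zero))) (vcons Nat (succ zero) (succ (succ (succ (succ (succ zero))))) (vcons Nat zero zero (vnil Nat))) (vcons Nat (succ zero) (succ (succ (succ (succ (succ zero))))) (vcons Nat zero zero (vnil Nat)))) (refl (Vec Nat (succ (succ zero))) (vcons Nat (succ zero) (succ (succ (succ (succ (succ zero))))) (vcons Nat zero zero (vnil Nat))))
type:
  Eq (Eq (Vec Nat (succ (succ zero))) (vcons Nat (succ zero) (succ (succ (succ (succ (succ zero))))) (vcons Nat zero zero (vnil Nat))) (vcons Nat (succ zero) (succ (succ (succ (succ (succ zero))))) (vcons Nat zero zero (vnil Nat)))) (refl (Vec Nat (succ (succ zero))) (vcons Nat (succ zero) (succ (succ (succ (succ (succ zero))))) (vcons Nat zero zero (vnil Nat)))) (refl (Vec Nat (succ (succ zero))) (vcons Nat (succ zero) (succ (succ (succ (succ (succ zero))))) (vcons Nat zero zero (vnil Nat))))
normal-order step count: 18
started in normal form: no
first contracted redex: an elimNat iota-redex


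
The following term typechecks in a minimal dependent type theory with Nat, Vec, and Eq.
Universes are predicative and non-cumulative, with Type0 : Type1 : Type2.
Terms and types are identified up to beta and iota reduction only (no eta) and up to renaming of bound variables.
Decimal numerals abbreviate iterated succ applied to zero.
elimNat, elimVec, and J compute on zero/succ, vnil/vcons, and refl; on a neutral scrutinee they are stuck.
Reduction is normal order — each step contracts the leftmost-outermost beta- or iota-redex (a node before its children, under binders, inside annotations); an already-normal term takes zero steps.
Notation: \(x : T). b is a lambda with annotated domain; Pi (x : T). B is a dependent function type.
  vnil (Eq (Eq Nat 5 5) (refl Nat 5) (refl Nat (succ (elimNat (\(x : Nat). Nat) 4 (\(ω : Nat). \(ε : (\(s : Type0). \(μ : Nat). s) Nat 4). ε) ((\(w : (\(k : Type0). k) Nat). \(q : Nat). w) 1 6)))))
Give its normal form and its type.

reduced normal form:
  vnil (Eq (Eq Nat 5 5) (refl Nat 5) (refl Nat 5))
inferred type:
  Vec (Eq (Eq Nat 5 5) (refl Nat 5) (refl Nat 5)) 0
observation: the term reaches its normal form after 8 normal-order steps.


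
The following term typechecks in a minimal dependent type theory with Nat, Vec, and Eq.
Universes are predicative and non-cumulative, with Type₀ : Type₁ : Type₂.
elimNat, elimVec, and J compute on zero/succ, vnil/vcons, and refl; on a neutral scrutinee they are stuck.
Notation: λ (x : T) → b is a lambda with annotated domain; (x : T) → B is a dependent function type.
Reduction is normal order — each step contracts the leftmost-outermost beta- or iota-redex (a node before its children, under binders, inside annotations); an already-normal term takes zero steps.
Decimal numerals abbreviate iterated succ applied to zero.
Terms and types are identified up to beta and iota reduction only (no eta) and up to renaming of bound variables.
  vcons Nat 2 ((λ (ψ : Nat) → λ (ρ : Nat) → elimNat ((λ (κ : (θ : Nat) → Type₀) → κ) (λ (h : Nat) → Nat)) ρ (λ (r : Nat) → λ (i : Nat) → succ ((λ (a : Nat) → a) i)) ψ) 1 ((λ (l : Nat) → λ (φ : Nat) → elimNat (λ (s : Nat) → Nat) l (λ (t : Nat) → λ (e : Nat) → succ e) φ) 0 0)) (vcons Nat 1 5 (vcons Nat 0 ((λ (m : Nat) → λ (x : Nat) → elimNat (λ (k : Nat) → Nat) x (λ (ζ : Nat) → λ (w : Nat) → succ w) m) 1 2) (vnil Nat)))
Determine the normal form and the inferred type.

resulting normal form:
  vcons Nat 2 1 (vcons Nat 1 5 (vcons Nat 0 3 (vnil Nat)))
type:
  Vec Nat 3
observation: the term reaches its normal form after 16 normal-order steps.


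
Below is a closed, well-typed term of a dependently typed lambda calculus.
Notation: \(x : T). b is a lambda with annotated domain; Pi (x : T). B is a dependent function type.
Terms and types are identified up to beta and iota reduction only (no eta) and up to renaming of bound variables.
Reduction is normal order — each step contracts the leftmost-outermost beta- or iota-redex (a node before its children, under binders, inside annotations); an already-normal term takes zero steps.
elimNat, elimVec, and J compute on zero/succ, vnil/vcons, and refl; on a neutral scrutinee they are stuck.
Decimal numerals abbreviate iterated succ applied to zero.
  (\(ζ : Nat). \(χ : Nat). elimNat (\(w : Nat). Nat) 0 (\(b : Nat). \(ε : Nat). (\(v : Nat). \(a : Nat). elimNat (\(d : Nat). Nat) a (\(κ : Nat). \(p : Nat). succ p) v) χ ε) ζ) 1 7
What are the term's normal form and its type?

reduced normal form:
  7
inferred type:
  Nat


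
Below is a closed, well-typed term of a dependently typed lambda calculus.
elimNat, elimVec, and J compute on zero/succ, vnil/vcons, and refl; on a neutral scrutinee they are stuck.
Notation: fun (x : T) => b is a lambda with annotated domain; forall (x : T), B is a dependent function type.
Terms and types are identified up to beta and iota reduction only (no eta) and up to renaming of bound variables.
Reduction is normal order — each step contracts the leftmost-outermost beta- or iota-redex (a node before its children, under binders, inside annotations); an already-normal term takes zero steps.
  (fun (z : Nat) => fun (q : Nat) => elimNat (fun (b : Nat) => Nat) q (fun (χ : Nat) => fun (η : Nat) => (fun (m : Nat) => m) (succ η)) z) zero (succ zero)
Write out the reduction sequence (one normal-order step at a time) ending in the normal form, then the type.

reduction (normal order):
  (fun (z : Nat) => fun (q : Nat) => elimNat (fun (b : Nat) => Nat) q (fun (χ : Nat) => fun (η : Nat) => (fun (m : Nat) => m) (succ η)) z) zero (succ zero)
  ~> (fun (z : Nat) => elimNat (fun (q : Nat) => Nat) z (fun (b : Nat) => fun (χ : Nat) => (fun (η : Nat) => η) (succ χ)) zero) (succ zero)
  ~> elimNat (fun (z : Nat) => Nat) (succ zero) (fun (q : Nat) => fun (b : Nat) => (fun (χ : Nat) => χ) (succ b)) zero
  ~> succ zero
type:
  Nat


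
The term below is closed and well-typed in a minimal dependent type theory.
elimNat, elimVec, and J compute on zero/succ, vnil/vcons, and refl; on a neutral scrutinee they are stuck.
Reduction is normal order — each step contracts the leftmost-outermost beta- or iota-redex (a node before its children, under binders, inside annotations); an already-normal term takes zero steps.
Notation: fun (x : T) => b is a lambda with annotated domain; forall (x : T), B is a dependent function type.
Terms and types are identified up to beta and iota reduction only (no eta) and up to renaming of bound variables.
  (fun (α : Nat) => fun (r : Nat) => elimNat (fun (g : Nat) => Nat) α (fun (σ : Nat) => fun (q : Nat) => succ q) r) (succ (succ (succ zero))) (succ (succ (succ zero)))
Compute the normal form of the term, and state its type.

resulting normal form:
  succ (succ (succ (succ (succ (succ zero)))))
inferred type:
  Nat
observation: the leftmost-outermost redex is a beta-redex, and normalization takes 12 steps.


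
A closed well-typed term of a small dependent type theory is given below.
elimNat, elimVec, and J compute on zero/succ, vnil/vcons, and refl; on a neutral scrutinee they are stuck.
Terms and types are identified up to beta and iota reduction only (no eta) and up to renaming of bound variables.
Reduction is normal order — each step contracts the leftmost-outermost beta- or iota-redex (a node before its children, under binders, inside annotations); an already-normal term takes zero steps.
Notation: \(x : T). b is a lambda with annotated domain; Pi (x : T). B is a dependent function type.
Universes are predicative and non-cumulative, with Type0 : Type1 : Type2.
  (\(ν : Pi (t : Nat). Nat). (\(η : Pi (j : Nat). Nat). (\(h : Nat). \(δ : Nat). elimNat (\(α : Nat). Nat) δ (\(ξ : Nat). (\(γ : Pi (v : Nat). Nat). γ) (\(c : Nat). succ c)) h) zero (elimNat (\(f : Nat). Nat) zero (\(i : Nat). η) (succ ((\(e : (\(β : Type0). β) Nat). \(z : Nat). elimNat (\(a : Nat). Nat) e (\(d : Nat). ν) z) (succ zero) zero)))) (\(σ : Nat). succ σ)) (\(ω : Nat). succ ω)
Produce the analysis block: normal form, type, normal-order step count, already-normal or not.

resulting normal form:
  succ (succ zero)
type:
  Nat
steps to reach normal form (normal order): 15
started in normal form: no
first contracted redex: a beta-redex


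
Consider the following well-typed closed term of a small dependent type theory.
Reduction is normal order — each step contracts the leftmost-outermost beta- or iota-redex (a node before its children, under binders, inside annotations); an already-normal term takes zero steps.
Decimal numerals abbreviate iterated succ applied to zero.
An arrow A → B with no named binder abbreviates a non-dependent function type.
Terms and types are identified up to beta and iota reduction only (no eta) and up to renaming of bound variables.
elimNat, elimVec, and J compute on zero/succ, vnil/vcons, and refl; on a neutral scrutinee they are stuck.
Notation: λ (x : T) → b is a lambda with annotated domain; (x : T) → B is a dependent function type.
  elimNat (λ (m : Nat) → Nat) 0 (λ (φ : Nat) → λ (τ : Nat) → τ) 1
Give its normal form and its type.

reduced normal form:
  0
type:
  Nat
observation: 4 normal-order steps separate the term from its normal form.


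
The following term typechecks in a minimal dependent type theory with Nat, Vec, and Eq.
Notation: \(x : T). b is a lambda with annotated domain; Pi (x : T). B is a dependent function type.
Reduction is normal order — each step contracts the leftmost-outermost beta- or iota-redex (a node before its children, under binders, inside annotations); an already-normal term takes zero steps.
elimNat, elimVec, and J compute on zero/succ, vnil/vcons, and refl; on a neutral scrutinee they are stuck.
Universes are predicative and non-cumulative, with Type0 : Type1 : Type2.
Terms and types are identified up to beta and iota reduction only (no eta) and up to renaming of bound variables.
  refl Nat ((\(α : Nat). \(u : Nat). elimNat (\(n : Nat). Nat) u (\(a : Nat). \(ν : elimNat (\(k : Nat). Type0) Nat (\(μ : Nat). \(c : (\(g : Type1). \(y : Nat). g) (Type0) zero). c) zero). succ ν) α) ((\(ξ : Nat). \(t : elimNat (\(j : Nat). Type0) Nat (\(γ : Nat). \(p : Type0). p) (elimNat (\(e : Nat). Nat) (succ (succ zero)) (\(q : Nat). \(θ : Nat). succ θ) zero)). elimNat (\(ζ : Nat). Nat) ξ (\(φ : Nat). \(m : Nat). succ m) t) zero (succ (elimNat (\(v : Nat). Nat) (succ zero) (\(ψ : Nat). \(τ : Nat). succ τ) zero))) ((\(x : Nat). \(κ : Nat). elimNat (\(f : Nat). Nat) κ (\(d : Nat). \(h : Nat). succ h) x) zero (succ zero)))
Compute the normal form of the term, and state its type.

resulting normal form:
  refl Nat (succ (succ (succ zero)))
type:
  Eq Nat (succ (succ (succ zero))) (succ (succ (succ zero)))


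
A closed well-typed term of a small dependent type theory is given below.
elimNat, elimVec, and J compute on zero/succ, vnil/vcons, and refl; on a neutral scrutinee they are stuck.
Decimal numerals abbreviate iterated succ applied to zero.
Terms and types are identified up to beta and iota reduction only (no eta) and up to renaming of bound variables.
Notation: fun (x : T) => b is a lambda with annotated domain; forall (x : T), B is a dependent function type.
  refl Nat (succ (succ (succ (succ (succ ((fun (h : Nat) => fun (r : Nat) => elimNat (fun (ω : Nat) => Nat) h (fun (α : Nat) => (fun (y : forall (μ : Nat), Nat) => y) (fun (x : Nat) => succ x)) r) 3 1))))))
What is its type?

the term's type:
  Eq Nat 9 9


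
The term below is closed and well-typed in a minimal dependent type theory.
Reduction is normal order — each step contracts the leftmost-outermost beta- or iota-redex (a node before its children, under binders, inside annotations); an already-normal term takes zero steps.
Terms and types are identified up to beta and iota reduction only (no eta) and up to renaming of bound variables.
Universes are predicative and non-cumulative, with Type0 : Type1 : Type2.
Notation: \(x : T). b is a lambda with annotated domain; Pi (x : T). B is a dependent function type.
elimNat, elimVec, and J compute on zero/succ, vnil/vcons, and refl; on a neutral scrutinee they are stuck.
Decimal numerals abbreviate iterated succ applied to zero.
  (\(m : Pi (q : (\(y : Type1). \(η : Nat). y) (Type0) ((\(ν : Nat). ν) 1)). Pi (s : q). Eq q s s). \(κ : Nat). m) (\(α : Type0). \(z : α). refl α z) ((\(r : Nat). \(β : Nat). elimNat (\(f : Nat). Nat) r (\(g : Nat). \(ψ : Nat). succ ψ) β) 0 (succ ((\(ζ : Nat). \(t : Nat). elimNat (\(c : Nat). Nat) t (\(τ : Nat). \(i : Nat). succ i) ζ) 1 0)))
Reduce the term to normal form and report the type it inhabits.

normal form:
  \(m : Type0). \(q : m). refl m q
the term's type:
  Pi (m : Type0). Pi (q : m). Eq m q q
observation: the first redex contracted is a beta-redex; the normal form is reached in 2 normal-order steps.


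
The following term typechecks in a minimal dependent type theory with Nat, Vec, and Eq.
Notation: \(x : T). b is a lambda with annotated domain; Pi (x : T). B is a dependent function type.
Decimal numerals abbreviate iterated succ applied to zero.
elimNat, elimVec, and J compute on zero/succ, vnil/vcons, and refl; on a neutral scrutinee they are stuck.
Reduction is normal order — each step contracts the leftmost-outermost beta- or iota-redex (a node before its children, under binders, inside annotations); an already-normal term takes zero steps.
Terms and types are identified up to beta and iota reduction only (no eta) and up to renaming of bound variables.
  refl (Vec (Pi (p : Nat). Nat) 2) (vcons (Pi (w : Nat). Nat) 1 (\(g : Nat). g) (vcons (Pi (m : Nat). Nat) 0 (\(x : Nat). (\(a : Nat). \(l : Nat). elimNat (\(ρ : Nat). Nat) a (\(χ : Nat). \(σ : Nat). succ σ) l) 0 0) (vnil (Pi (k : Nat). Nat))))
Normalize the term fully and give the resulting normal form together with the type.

resulting normal form:
  refl (Vec (Pi (p : Nat). Nat) 2) (vcons (Pi (w : Nat). Nat) 1 (\(g : Nat). g) (vcons (Pi (m : Nat). Nat) 0 (\(x : Nat). 0) (vnil (Pi (a : Nat). Nat))))
the term's type:
  Eq (Vec (Pi (p : Nat). Nat) 2) (vcons (Pi (w : Nat). Nat) 1 (\(g : Nat). g) (vcons (Pi (m : Nat). Nat) 0 (\(x : Nat). 0) (vnil (Pi (a : Nat). Nat)))) (vcons (Pi (l : Nat). Nat) 1 (\(ρ : Nat). ρ) (vcons (Pi (χ : Nat). Nat) 0 (\(σ : Nat). 0) (vnil (Pi (k : Nat). Nat))))
observation: reduction starts at a beta-redex, and 3 normal-order steps reach the normal form.


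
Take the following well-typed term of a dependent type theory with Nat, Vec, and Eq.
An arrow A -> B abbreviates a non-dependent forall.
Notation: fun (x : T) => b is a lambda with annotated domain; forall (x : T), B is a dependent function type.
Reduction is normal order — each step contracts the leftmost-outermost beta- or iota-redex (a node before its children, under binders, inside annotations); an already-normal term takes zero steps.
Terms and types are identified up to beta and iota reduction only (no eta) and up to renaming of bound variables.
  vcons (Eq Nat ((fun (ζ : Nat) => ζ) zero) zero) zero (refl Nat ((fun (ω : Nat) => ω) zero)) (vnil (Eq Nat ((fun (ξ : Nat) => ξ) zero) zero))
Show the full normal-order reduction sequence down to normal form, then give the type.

normal-order reduction:
  vcons (Eq Nat ((fun (ζ : Nat) => ζ) zero) zero) zero (refl Nat ((fun (ω : Nat) => ω) zero)) (vnil (Eq Nat ((fun (ξ : Nat) => ξ) zero) zero))
  ~> vcons (Eq Nat zero zero) zero (refl Nat ((fun (ζ : Nat) => ζ) zero)) (vnil (Eq Nat ((fun (ω : Nat) => ω) zero) zero))
  ~> vcons (Eq Nat zero zero) zero (refl Nat zero) (vnil (Eq Nat ((fun (ζ : Nat) => ζ) zero) zero))
  ~> vcons (Eq Nat zero zero) zero (refl Nat zero) (vnil (Eq Nat zero zero))
type:
  Vec (Eq Nat zero zero) (succ zero)


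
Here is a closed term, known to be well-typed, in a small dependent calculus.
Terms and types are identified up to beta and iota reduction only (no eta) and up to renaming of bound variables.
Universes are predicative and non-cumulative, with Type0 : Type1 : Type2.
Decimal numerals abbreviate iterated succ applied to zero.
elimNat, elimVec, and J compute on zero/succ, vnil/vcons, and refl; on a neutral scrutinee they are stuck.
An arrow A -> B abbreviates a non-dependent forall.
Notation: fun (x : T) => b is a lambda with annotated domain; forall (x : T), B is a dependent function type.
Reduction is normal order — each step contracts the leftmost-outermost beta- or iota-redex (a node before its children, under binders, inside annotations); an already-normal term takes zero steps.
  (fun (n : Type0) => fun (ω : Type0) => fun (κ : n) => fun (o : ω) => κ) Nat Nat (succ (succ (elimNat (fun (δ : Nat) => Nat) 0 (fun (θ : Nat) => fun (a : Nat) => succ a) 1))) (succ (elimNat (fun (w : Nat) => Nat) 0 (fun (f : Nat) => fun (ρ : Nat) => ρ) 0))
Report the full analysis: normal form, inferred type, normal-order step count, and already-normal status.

normal form:
  3
the term's type:
  Nat
normal-order step count: 8
started in normal form: no
first redex: a beta-redex


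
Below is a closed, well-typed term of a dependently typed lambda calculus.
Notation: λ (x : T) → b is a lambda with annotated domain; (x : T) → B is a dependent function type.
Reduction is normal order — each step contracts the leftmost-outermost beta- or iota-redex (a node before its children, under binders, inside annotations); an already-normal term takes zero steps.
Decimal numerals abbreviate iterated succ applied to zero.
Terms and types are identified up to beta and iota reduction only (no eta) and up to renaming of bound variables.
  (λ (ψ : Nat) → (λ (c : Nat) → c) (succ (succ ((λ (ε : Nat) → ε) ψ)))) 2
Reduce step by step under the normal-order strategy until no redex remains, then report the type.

normal-order reduction sequence:
  (λ (ψ : Nat) → (λ (c : Nat) → c) (succ (succ ((λ (ε : Nat) → ε) ψ)))) 2
  ~> (λ (ψ : Nat) → ψ) (succ (succ ((λ (c : Nat) → c) 2)))
  ~> succ (succ ((λ (ψ : Nat) → ψ) 2))
  ~> 4
the term's type:
  Nat


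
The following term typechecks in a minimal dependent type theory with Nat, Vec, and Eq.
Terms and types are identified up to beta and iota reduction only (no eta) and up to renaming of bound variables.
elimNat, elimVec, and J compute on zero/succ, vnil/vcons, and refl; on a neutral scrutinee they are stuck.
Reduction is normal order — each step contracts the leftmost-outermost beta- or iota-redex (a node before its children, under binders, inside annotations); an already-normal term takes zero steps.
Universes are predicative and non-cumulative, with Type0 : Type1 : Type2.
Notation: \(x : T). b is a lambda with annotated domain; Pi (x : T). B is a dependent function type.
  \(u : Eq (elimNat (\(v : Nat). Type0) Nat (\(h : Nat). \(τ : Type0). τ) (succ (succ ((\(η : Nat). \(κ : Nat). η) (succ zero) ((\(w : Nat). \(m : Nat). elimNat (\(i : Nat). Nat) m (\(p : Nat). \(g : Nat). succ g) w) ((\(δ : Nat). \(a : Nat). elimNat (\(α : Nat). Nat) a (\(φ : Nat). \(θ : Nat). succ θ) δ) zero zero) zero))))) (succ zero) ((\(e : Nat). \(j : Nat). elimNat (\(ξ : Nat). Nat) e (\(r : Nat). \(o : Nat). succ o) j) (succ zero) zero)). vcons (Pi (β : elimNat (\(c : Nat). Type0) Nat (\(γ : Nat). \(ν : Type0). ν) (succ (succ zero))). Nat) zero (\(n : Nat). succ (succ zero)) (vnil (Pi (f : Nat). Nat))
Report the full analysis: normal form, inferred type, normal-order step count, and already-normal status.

resulting normal form:
  \(u : Eq Nat (succ zero) (succ zero)). vcons (Pi (v : Nat). Nat) zero (\(h : Nat). succ (succ zero)) (vnil (Pi (τ : Nat). Nat))
inferred type:
  Pi (u : Eq Nat (succ zero) (succ zero)). Vec (Pi (v : Nat). Nat) (succ zero)
steps to reach normal form (normal order): 22
term was already normal: no
first redex: an elimNat iota-redex


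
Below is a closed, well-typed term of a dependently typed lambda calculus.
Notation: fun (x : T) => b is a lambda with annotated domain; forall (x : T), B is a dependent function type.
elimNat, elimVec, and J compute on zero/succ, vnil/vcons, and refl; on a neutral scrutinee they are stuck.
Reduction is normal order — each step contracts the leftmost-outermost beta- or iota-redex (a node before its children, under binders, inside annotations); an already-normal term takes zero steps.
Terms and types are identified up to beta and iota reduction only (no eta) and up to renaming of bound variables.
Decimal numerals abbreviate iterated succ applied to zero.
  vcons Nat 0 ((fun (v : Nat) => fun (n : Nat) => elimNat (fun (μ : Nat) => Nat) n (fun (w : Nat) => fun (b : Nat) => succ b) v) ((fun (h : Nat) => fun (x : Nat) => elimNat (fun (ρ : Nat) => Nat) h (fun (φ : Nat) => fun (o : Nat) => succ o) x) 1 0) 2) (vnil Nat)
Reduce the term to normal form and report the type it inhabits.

resulting normal form:
  vcons Nat 0 3 (vnil Nat)
the term's type:
  Vec Nat 1


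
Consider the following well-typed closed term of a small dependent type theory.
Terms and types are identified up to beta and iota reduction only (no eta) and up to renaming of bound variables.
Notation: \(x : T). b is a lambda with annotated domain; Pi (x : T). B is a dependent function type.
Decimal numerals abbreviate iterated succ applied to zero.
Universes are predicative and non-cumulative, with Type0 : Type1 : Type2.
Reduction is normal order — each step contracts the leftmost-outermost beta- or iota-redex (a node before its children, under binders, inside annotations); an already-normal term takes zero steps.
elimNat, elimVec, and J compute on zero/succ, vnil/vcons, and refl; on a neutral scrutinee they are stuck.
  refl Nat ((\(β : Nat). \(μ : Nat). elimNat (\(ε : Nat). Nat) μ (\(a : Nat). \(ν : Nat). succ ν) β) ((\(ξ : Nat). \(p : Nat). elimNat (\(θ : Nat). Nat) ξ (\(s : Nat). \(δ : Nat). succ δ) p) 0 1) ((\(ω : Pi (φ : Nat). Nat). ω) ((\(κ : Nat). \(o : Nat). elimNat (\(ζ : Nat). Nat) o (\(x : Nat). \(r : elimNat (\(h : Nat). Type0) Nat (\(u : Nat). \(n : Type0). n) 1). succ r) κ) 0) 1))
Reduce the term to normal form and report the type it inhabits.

reduced normal form:
  refl Nat 2
the term's type:
  Eq Nat 2 2
observation: the first redex contracted is a beta-redex; the normal form is reached in 16 normal-order steps.
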